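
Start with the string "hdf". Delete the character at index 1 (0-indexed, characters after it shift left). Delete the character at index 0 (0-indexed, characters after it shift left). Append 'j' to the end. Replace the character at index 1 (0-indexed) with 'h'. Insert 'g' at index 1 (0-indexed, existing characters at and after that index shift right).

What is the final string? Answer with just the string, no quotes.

Applying each edit step by step:
Start: "hdf"
Op 1 (delete idx 1 = 'd'): "hdf" -> "hf"
Op 2 (delete idx 0 = 'h'): "hf" -> "f"
Op 3 (append 'j'): "f" -> "fj"
Op 4 (replace idx 1: 'j' -> 'h'): "fj" -> "fh"
Op 5 (insert 'g' at idx 1): "fh" -> "fgh"

Answer: fgh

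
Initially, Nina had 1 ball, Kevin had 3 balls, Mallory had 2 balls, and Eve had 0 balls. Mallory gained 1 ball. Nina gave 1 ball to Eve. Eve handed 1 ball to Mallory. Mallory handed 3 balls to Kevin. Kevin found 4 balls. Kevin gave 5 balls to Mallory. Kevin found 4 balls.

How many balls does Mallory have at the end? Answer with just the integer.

Tracking counts step by step:
Start: Nina=1, Kevin=3, Mallory=2, Eve=0
Event 1 (Mallory +1): Mallory: 2 -> 3. State: Nina=1, Kevin=3, Mallory=3, Eve=0
Event 2 (Nina -> Eve, 1): Nina: 1 -> 0, Eve: 0 -> 1. State: Nina=0, Kevin=3, Mallory=3, Eve=1
Event 3 (Eve -> Mallory, 1): Eve: 1 -> 0, Mallory: 3 -> 4. State: Nina=0, Kevin=3, Mallory=4, Eve=0
Event 4 (Mallory -> Kevin, 3): Mallory: 4 -> 1, Kevin: 3 -> 6. State: Nina=0, Kevin=6, Mallory=1, Eve=0
Event 5 (Kevin +4): Kevin: 6 -> 10. State: Nina=0, Kevin=10, Mallory=1, Eve=0
Event 6 (Kevin -> Mallory, 5): Kevin: 10 -> 5, Mallory: 1 -> 6. State: Nina=0, Kevin=5, Mallory=6, Eve=0
Event 7 (Kevin +4): Kevin: 5 -> 9. State: Nina=0, Kevin=9, Mallory=6, Eve=0

Mallory's final count: 6

Answer: 6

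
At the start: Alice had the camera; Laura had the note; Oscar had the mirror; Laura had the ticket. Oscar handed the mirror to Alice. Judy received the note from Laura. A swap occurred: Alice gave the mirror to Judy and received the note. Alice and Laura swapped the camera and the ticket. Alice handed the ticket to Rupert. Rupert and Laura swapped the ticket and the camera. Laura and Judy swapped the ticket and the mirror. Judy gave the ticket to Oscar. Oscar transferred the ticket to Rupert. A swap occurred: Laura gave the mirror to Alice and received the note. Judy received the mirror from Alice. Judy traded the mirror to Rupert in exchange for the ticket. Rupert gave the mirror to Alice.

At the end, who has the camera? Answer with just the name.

Tracking all object holders:
Start: camera:Alice, note:Laura, mirror:Oscar, ticket:Laura
Event 1 (give mirror: Oscar -> Alice). State: camera:Alice, note:Laura, mirror:Alice, ticket:Laura
Event 2 (give note: Laura -> Judy). State: camera:Alice, note:Judy, mirror:Alice, ticket:Laura
Event 3 (swap mirror<->note: now mirror:Judy, note:Alice). State: camera:Alice, note:Alice, mirror:Judy, ticket:Laura
Event 4 (swap camera<->ticket: now camera:Laura, ticket:Alice). State: camera:Laura, note:Alice, mirror:Judy, ticket:Alice
Event 5 (give ticket: Alice -> Rupert). State: camera:Laura, note:Alice, mirror:Judy, ticket:Rupert
Event 6 (swap ticket<->camera: now ticket:Laura, camera:Rupert). State: camera:Rupert, note:Alice, mirror:Judy, ticket:Laura
Event 7 (swap ticket<->mirror: now ticket:Judy, mirror:Laura). State: camera:Rupert, note:Alice, mirror:Laura, ticket:Judy
Event 8 (give ticket: Judy -> Oscar). State: camera:Rupert, note:Alice, mirror:Laura, ticket:Oscar
Event 9 (give ticket: Oscar -> Rupert). State: camera:Rupert, note:Alice, mirror:Laura, ticket:Rupert
Event 10 (swap mirror<->note: now mirror:Alice, note:Laura). State: camera:Rupert, note:Laura, mirror:Alice, ticket:Rupert
Event 11 (give mirror: Alice -> Judy). State: camera:Rupert, note:Laura, mirror:Judy, ticket:Rupert
Event 12 (swap mirror<->ticket: now mirror:Rupert, ticket:Judy). State: camera:Rupert, note:Laura, mirror:Rupert, ticket:Judy
Event 13 (give mirror: Rupert -> Alice). State: camera:Rupert, note:Laura, mirror:Alice, ticket:Judy

Final state: camera:Rupert, note:Laura, mirror:Alice, ticket:Judy
The camera is held by Rupert.

Answer: Rupert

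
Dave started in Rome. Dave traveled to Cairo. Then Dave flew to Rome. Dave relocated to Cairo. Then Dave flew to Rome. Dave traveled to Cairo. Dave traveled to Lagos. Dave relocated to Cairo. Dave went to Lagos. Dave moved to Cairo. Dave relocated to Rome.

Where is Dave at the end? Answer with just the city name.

Tracking Dave's location:
Start: Dave is in Rome.
After move 1: Rome -> Cairo. Dave is in Cairo.
After move 2: Cairo -> Rome. Dave is in Rome.
After move 3: Rome -> Cairo. Dave is in Cairo.
After move 4: Cairo -> Rome. Dave is in Rome.
After move 5: Rome -> Cairo. Dave is in Cairo.
After move 6: Cairo -> Lagos. Dave is in Lagos.
After move 7: Lagos -> Cairo. Dave is in Cairo.
After move 8: Cairo -> Lagos. Dave is in Lagos.
After move 9: Lagos -> Cairo. Dave is in Cairo.
After move 10: Cairo -> Rome. Dave is in Rome.

Answer: Rome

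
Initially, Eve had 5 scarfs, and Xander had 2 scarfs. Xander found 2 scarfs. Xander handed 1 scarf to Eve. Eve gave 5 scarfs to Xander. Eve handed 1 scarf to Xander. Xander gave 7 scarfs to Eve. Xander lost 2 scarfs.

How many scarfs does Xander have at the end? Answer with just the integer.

Answer: 0

Derivation:
Tracking counts step by step:
Start: Eve=5, Xander=2
Event 1 (Xander +2): Xander: 2 -> 4. State: Eve=5, Xander=4
Event 2 (Xander -> Eve, 1): Xander: 4 -> 3, Eve: 5 -> 6. State: Eve=6, Xander=3
Event 3 (Eve -> Xander, 5): Eve: 6 -> 1, Xander: 3 -> 8. State: Eve=1, Xander=8
Event 4 (Eve -> Xander, 1): Eve: 1 -> 0, Xander: 8 -> 9. State: Eve=0, Xander=9
Event 5 (Xander -> Eve, 7): Xander: 9 -> 2, Eve: 0 -> 7. State: Eve=7, Xander=2
Event 6 (Xander -2): Xander: 2 -> 0. State: Eve=7, Xander=0

Xander's final count: 0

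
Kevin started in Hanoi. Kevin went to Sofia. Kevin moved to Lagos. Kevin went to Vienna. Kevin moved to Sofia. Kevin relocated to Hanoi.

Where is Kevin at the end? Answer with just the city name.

Answer: Hanoi

Derivation:
Tracking Kevin's location:
Start: Kevin is in Hanoi.
After move 1: Hanoi -> Sofia. Kevin is in Sofia.
After move 2: Sofia -> Lagos. Kevin is in Lagos.
After move 3: Lagos -> Vienna. Kevin is in Vienna.
After move 4: Vienna -> Sofia. Kevin is in Sofia.
After move 5: Sofia -> Hanoi. Kevin is in Hanoi.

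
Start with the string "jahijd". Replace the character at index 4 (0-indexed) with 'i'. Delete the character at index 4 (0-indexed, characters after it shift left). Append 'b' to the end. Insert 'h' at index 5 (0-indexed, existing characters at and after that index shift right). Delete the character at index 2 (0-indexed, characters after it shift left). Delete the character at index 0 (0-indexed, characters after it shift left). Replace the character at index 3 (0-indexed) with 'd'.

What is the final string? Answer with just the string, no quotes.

Applying each edit step by step:
Start: "jahijd"
Op 1 (replace idx 4: 'j' -> 'i'): "jahijd" -> "jahiid"
Op 2 (delete idx 4 = 'i'): "jahiid" -> "jahid"
Op 3 (append 'b'): "jahid" -> "jahidb"
Op 4 (insert 'h' at idx 5): "jahidb" -> "jahidhb"
Op 5 (delete idx 2 = 'h'): "jahidhb" -> "jaidhb"
Op 6 (delete idx 0 = 'j'): "jaidhb" -> "aidhb"
Op 7 (replace idx 3: 'h' -> 'd'): "aidhb" -> "aiddb"

Answer: aiddb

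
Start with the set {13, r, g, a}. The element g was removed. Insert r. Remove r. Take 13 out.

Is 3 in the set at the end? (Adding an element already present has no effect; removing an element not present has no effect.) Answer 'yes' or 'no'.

Answer: no

Derivation:
Tracking the set through each operation:
Start: {13, a, g, r}
Event 1 (remove g): removed. Set: {13, a, r}
Event 2 (add r): already present, no change. Set: {13, a, r}
Event 3 (remove r): removed. Set: {13, a}
Event 4 (remove 13): removed. Set: {a}

Final set: {a} (size 1)
3 is NOT in the final set.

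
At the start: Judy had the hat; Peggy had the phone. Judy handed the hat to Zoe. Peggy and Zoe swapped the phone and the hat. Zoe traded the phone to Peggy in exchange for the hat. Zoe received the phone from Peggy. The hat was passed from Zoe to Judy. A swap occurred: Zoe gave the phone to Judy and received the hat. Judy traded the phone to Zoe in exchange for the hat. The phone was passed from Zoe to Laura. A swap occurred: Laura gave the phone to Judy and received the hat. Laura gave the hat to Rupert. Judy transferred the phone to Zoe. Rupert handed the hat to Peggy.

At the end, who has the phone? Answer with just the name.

Answer: Zoe

Derivation:
Tracking all object holders:
Start: hat:Judy, phone:Peggy
Event 1 (give hat: Judy -> Zoe). State: hat:Zoe, phone:Peggy
Event 2 (swap phone<->hat: now phone:Zoe, hat:Peggy). State: hat:Peggy, phone:Zoe
Event 3 (swap phone<->hat: now phone:Peggy, hat:Zoe). State: hat:Zoe, phone:Peggy
Event 4 (give phone: Peggy -> Zoe). State: hat:Zoe, phone:Zoe
Event 5 (give hat: Zoe -> Judy). State: hat:Judy, phone:Zoe
Event 6 (swap phone<->hat: now phone:Judy, hat:Zoe). State: hat:Zoe, phone:Judy
Event 7 (swap phone<->hat: now phone:Zoe, hat:Judy). State: hat:Judy, phone:Zoe
Event 8 (give phone: Zoe -> Laura). State: hat:Judy, phone:Laura
Event 9 (swap phone<->hat: now phone:Judy, hat:Laura). State: hat:Laura, phone:Judy
Event 10 (give hat: Laura -> Rupert). State: hat:Rupert, phone:Judy
Event 11 (give phone: Judy -> Zoe). State: hat:Rupert, phone:Zoe
Event 12 (give hat: Rupert -> Peggy). State: hat:Peggy, phone:Zoe

Final state: hat:Peggy, phone:Zoe
The phone is held by Zoe.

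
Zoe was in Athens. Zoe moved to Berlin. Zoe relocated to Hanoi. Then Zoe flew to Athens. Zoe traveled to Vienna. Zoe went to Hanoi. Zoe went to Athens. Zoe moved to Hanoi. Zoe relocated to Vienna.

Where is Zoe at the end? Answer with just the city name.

Tracking Zoe's location:
Start: Zoe is in Athens.
After move 1: Athens -> Berlin. Zoe is in Berlin.
After move 2: Berlin -> Hanoi. Zoe is in Hanoi.
After move 3: Hanoi -> Athens. Zoe is in Athens.
After move 4: Athens -> Vienna. Zoe is in Vienna.
After move 5: Vienna -> Hanoi. Zoe is in Hanoi.
After move 6: Hanoi -> Athens. Zoe is in Athens.
After move 7: Athens -> Hanoi. Zoe is in Hanoi.
After move 8: Hanoi -> Vienna. Zoe is in Vienna.

Answer: Vienna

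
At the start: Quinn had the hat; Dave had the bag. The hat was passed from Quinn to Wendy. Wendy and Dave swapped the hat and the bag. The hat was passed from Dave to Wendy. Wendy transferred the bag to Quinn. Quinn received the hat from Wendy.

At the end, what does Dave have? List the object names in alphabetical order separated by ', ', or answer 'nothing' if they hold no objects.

Answer: nothing

Derivation:
Tracking all object holders:
Start: hat:Quinn, bag:Dave
Event 1 (give hat: Quinn -> Wendy). State: hat:Wendy, bag:Dave
Event 2 (swap hat<->bag: now hat:Dave, bag:Wendy). State: hat:Dave, bag:Wendy
Event 3 (give hat: Dave -> Wendy). State: hat:Wendy, bag:Wendy
Event 4 (give bag: Wendy -> Quinn). State: hat:Wendy, bag:Quinn
Event 5 (give hat: Wendy -> Quinn). State: hat:Quinn, bag:Quinn

Final state: hat:Quinn, bag:Quinn
Dave holds: (nothing).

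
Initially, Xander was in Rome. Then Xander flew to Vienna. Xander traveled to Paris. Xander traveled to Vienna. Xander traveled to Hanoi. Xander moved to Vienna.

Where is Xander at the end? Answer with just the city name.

Answer: Vienna

Derivation:
Tracking Xander's location:
Start: Xander is in Rome.
After move 1: Rome -> Vienna. Xander is in Vienna.
After move 2: Vienna -> Paris. Xander is in Paris.
After move 3: Paris -> Vienna. Xander is in Vienna.
After move 4: Vienna -> Hanoi. Xander is in Hanoi.
After move 5: Hanoi -> Vienna. Xander is in Vienna.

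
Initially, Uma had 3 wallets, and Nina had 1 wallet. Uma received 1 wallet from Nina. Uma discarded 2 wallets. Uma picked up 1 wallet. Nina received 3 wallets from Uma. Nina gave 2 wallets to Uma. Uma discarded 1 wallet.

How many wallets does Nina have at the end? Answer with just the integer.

Answer: 1

Derivation:
Tracking counts step by step:
Start: Uma=3, Nina=1
Event 1 (Nina -> Uma, 1): Nina: 1 -> 0, Uma: 3 -> 4. State: Uma=4, Nina=0
Event 2 (Uma -2): Uma: 4 -> 2. State: Uma=2, Nina=0
Event 3 (Uma +1): Uma: 2 -> 3. State: Uma=3, Nina=0
Event 4 (Uma -> Nina, 3): Uma: 3 -> 0, Nina: 0 -> 3. State: Uma=0, Nina=3
Event 5 (Nina -> Uma, 2): Nina: 3 -> 1, Uma: 0 -> 2. State: Uma=2, Nina=1
Event 6 (Uma -1): Uma: 2 -> 1. State: Uma=1, Nina=1

Nina's final count: 1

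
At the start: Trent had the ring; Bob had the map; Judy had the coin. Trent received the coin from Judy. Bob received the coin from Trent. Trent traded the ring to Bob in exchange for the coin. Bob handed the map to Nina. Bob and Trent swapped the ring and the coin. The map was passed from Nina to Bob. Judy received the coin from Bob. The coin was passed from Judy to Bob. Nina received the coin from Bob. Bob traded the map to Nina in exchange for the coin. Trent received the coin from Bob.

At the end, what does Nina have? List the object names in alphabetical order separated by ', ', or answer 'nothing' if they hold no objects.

Tracking all object holders:
Start: ring:Trent, map:Bob, coin:Judy
Event 1 (give coin: Judy -> Trent). State: ring:Trent, map:Bob, coin:Trent
Event 2 (give coin: Trent -> Bob). State: ring:Trent, map:Bob, coin:Bob
Event 3 (swap ring<->coin: now ring:Bob, coin:Trent). State: ring:Bob, map:Bob, coin:Trent
Event 4 (give map: Bob -> Nina). State: ring:Bob, map:Nina, coin:Trent
Event 5 (swap ring<->coin: now ring:Trent, coin:Bob). State: ring:Trent, map:Nina, coin:Bob
Event 6 (give map: Nina -> Bob). State: ring:Trent, map:Bob, coin:Bob
Event 7 (give coin: Bob -> Judy). State: ring:Trent, map:Bob, coin:Judy
Event 8 (give coin: Judy -> Bob). State: ring:Trent, map:Bob, coin:Bob
Event 9 (give coin: Bob -> Nina). State: ring:Trent, map:Bob, coin:Nina
Event 10 (swap map<->coin: now map:Nina, coin:Bob). State: ring:Trent, map:Nina, coin:Bob
Event 11 (give coin: Bob -> Trent). State: ring:Trent, map:Nina, coin:Trent

Final state: ring:Trent, map:Nina, coin:Trent
Nina holds: map.

Answer: map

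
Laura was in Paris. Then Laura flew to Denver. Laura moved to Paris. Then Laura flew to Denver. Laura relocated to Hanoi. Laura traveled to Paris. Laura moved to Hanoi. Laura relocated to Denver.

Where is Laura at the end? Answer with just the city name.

Tracking Laura's location:
Start: Laura is in Paris.
After move 1: Paris -> Denver. Laura is in Denver.
After move 2: Denver -> Paris. Laura is in Paris.
After move 3: Paris -> Denver. Laura is in Denver.
After move 4: Denver -> Hanoi. Laura is in Hanoi.
After move 5: Hanoi -> Paris. Laura is in Paris.
After move 6: Paris -> Hanoi. Laura is in Hanoi.
After move 7: Hanoi -> Denver. Laura is in Denver.

Answer: Denver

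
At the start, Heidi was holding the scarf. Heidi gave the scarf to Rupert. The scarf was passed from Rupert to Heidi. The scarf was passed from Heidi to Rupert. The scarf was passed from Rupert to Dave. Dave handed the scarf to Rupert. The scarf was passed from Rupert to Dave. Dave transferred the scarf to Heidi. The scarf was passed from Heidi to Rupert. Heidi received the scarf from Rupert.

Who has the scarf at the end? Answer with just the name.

Tracking the scarf through each event:
Start: Heidi has the scarf.
After event 1: Rupert has the scarf.
After event 2: Heidi has the scarf.
After event 3: Rupert has the scarf.
After event 4: Dave has the scarf.
After event 5: Rupert has the scarf.
After event 6: Dave has the scarf.
After event 7: Heidi has the scarf.
After event 8: Rupert has the scarf.
After event 9: Heidi has the scarf.

Answer: Heidi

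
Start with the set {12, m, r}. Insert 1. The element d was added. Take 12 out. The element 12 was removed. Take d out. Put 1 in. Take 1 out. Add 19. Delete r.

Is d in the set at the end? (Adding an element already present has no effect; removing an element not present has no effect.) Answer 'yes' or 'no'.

Answer: no

Derivation:
Tracking the set through each operation:
Start: {12, m, r}
Event 1 (add 1): added. Set: {1, 12, m, r}
Event 2 (add d): added. Set: {1, 12, d, m, r}
Event 3 (remove 12): removed. Set: {1, d, m, r}
Event 4 (remove 12): not present, no change. Set: {1, d, m, r}
Event 5 (remove d): removed. Set: {1, m, r}
Event 6 (add 1): already present, no change. Set: {1, m, r}
Event 7 (remove 1): removed. Set: {m, r}
Event 8 (add 19): added. Set: {19, m, r}
Event 9 (remove r): removed. Set: {19, m}

Final set: {19, m} (size 2)
d is NOT in the final set.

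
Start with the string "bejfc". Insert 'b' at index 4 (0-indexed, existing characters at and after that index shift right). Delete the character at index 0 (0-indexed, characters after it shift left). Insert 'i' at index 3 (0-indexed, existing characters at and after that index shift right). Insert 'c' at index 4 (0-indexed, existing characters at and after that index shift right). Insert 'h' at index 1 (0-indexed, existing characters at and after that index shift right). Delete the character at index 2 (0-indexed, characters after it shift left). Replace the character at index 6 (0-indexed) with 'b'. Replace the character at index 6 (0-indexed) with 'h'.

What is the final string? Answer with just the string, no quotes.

Answer: ehficbh

Derivation:
Applying each edit step by step:
Start: "bejfc"
Op 1 (insert 'b' at idx 4): "bejfc" -> "bejfbc"
Op 2 (delete idx 0 = 'b'): "bejfbc" -> "ejfbc"
Op 3 (insert 'i' at idx 3): "ejfbc" -> "ejfibc"
Op 4 (insert 'c' at idx 4): "ejfibc" -> "ejficbc"
Op 5 (insert 'h' at idx 1): "ejficbc" -> "ehjficbc"
Op 6 (delete idx 2 = 'j'): "ehjficbc" -> "ehficbc"
Op 7 (replace idx 6: 'c' -> 'b'): "ehficbc" -> "ehficbb"
Op 8 (replace idx 6: 'b' -> 'h'): "ehficbb" -> "ehficbh"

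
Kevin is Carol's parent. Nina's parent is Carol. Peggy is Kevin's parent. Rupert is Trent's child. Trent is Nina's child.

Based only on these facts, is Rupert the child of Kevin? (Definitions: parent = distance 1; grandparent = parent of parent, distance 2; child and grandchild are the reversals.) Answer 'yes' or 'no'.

Reconstructing the parent chain from the given facts:
  Peggy -> Kevin -> Carol -> Nina -> Trent -> Rupert
(each arrow means 'parent of the next')
Positions in the chain (0 = top):
  position of Peggy: 0
  position of Kevin: 1
  position of Carol: 2
  position of Nina: 3
  position of Trent: 4
  position of Rupert: 5

Rupert is at position 5, Kevin is at position 1; signed distance (j - i) = -4.
'child' requires j - i = -1. Actual distance is -4, so the relation does NOT hold.

Answer: no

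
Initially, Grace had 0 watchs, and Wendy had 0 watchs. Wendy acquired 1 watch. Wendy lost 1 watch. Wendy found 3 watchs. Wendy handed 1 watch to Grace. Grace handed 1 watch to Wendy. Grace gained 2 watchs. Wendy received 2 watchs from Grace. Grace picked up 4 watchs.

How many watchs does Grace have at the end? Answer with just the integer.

Tracking counts step by step:
Start: Grace=0, Wendy=0
Event 1 (Wendy +1): Wendy: 0 -> 1. State: Grace=0, Wendy=1
Event 2 (Wendy -1): Wendy: 1 -> 0. State: Grace=0, Wendy=0
Event 3 (Wendy +3): Wendy: 0 -> 3. State: Grace=0, Wendy=3
Event 4 (Wendy -> Grace, 1): Wendy: 3 -> 2, Grace: 0 -> 1. State: Grace=1, Wendy=2
Event 5 (Grace -> Wendy, 1): Grace: 1 -> 0, Wendy: 2 -> 3. State: Grace=0, Wendy=3
Event 6 (Grace +2): Grace: 0 -> 2. State: Grace=2, Wendy=3
Event 7 (Grace -> Wendy, 2): Grace: 2 -> 0, Wendy: 3 -> 5. State: Grace=0, Wendy=5
Event 8 (Grace +4): Grace: 0 -> 4. State: Grace=4, Wendy=5

Grace's final count: 4

Answer: 4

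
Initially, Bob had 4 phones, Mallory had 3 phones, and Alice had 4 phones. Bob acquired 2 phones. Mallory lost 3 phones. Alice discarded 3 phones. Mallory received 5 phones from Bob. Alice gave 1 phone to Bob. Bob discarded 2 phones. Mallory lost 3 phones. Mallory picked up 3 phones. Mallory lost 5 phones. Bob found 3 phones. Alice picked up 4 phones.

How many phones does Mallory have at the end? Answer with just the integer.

Answer: 0

Derivation:
Tracking counts step by step:
Start: Bob=4, Mallory=3, Alice=4
Event 1 (Bob +2): Bob: 4 -> 6. State: Bob=6, Mallory=3, Alice=4
Event 2 (Mallory -3): Mallory: 3 -> 0. State: Bob=6, Mallory=0, Alice=4
Event 3 (Alice -3): Alice: 4 -> 1. State: Bob=6, Mallory=0, Alice=1
Event 4 (Bob -> Mallory, 5): Bob: 6 -> 1, Mallory: 0 -> 5. State: Bob=1, Mallory=5, Alice=1
Event 5 (Alice -> Bob, 1): Alice: 1 -> 0, Bob: 1 -> 2. State: Bob=2, Mallory=5, Alice=0
Event 6 (Bob -2): Bob: 2 -> 0. State: Bob=0, Mallory=5, Alice=0
Event 7 (Mallory -3): Mallory: 5 -> 2. State: Bob=0, Mallory=2, Alice=0
Event 8 (Mallory +3): Mallory: 2 -> 5. State: Bob=0, Mallory=5, Alice=0
Event 9 (Mallory -5): Mallory: 5 -> 0. State: Bob=0, Mallory=0, Alice=0
Event 10 (Bob +3): Bob: 0 -> 3. State: Bob=3, Mallory=0, Alice=0
Event 11 (Alice +4): Alice: 0 -> 4. State: Bob=3, Mallory=0, Alice=4

Mallory's final count: 0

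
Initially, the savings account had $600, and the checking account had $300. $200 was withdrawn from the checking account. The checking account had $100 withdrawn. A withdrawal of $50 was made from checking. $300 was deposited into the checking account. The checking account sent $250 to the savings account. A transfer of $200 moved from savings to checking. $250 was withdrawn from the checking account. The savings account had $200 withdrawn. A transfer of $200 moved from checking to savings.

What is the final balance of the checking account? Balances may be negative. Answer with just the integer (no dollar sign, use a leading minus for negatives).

Tracking account balances step by step:
Start: savings=600, checking=300
Event 1 (withdraw 200 from checking): checking: 300 - 200 = 100. Balances: savings=600, checking=100
Event 2 (withdraw 100 from checking): checking: 100 - 100 = 0. Balances: savings=600, checking=0
Event 3 (withdraw 50 from checking): checking: 0 - 50 = -50. Balances: savings=600, checking=-50
Event 4 (deposit 300 to checking): checking: -50 + 300 = 250. Balances: savings=600, checking=250
Event 5 (transfer 250 checking -> savings): checking: 250 - 250 = 0, savings: 600 + 250 = 850. Balances: savings=850, checking=0
Event 6 (transfer 200 savings -> checking): savings: 850 - 200 = 650, checking: 0 + 200 = 200. Balances: savings=650, checking=200
Event 7 (withdraw 250 from checking): checking: 200 - 250 = -50. Balances: savings=650, checking=-50
Event 8 (withdraw 200 from savings): savings: 650 - 200 = 450. Balances: savings=450, checking=-50
Event 9 (transfer 200 checking -> savings): checking: -50 - 200 = -250, savings: 450 + 200 = 650. Balances: savings=650, checking=-250

Final balance of checking: -250

Answer: -250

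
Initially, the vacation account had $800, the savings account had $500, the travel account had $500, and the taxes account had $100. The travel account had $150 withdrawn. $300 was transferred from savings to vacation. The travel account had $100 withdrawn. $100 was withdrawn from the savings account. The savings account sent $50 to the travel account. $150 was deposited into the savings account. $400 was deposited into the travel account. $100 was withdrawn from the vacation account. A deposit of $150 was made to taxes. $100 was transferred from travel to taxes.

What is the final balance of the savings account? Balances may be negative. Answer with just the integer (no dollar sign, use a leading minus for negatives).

Answer: 200

Derivation:
Tracking account balances step by step:
Start: vacation=800, savings=500, travel=500, taxes=100
Event 1 (withdraw 150 from travel): travel: 500 - 150 = 350. Balances: vacation=800, savings=500, travel=350, taxes=100
Event 2 (transfer 300 savings -> vacation): savings: 500 - 300 = 200, vacation: 800 + 300 = 1100. Balances: vacation=1100, savings=200, travel=350, taxes=100
Event 3 (withdraw 100 from travel): travel: 350 - 100 = 250. Balances: vacation=1100, savings=200, travel=250, taxes=100
Event 4 (withdraw 100 from savings): savings: 200 - 100 = 100. Balances: vacation=1100, savings=100, travel=250, taxes=100
Event 5 (transfer 50 savings -> travel): savings: 100 - 50 = 50, travel: 250 + 50 = 300. Balances: vacation=1100, savings=50, travel=300, taxes=100
Event 6 (deposit 150 to savings): savings: 50 + 150 = 200. Balances: vacation=1100, savings=200, travel=300, taxes=100
Event 7 (deposit 400 to travel): travel: 300 + 400 = 700. Balances: vacation=1100, savings=200, travel=700, taxes=100
Event 8 (withdraw 100 from vacation): vacation: 1100 - 100 = 1000. Balances: vacation=1000, savings=200, travel=700, taxes=100
Event 9 (deposit 150 to taxes): taxes: 100 + 150 = 250. Balances: vacation=1000, savings=200, travel=700, taxes=250
Event 10 (transfer 100 travel -> taxes): travel: 700 - 100 = 600, taxes: 250 + 100 = 350. Balances: vacation=1000, savings=200, travel=600, taxes=350

Final balance of savings: 200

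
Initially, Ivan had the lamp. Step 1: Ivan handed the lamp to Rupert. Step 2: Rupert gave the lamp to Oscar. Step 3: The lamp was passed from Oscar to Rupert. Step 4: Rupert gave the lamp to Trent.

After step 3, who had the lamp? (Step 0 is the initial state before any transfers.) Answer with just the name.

Tracking the lamp holder through step 3:
After step 0 (start): Ivan
After step 1: Rupert
After step 2: Oscar
After step 3: Rupert

At step 3, the holder is Rupert.

Answer: Rupert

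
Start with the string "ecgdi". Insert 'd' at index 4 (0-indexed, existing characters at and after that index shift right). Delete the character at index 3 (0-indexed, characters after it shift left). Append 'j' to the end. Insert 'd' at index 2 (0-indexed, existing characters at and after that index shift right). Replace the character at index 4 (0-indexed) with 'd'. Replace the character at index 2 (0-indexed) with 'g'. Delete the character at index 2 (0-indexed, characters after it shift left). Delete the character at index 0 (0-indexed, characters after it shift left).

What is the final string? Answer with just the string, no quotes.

Answer: cgdij

Derivation:
Applying each edit step by step:
Start: "ecgdi"
Op 1 (insert 'd' at idx 4): "ecgdi" -> "ecgddi"
Op 2 (delete idx 3 = 'd'): "ecgddi" -> "ecgdi"
Op 3 (append 'j'): "ecgdi" -> "ecgdij"
Op 4 (insert 'd' at idx 2): "ecgdij" -> "ecdgdij"
Op 5 (replace idx 4: 'd' -> 'd'): "ecdgdij" -> "ecdgdij"
Op 6 (replace idx 2: 'd' -> 'g'): "ecdgdij" -> "ecggdij"
Op 7 (delete idx 2 = 'g'): "ecggdij" -> "ecgdij"
Op 8 (delete idx 0 = 'e'): "ecgdij" -> "cgdij"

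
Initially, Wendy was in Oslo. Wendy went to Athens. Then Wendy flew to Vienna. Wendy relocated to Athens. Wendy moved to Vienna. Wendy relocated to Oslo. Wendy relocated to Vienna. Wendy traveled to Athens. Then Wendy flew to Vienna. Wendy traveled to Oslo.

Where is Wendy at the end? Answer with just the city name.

Answer: Oslo

Derivation:
Tracking Wendy's location:
Start: Wendy is in Oslo.
After move 1: Oslo -> Athens. Wendy is in Athens.
After move 2: Athens -> Vienna. Wendy is in Vienna.
After move 3: Vienna -> Athens. Wendy is in Athens.
After move 4: Athens -> Vienna. Wendy is in Vienna.
After move 5: Vienna -> Oslo. Wendy is in Oslo.
After move 6: Oslo -> Vienna. Wendy is in Vienna.
After move 7: Vienna -> Athens. Wendy is in Athens.
After move 8: Athens -> Vienna. Wendy is in Vienna.
After move 9: Vienna -> Oslo. Wendy is in Oslo.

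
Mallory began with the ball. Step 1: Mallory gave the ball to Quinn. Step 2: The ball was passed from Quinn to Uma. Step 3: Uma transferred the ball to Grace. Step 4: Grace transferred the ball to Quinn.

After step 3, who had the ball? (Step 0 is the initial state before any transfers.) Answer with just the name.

Answer: Grace

Derivation:
Tracking the ball holder through step 3:
After step 0 (start): Mallory
After step 1: Quinn
After step 2: Uma
After step 3: Grace

At step 3, the holder is Grace.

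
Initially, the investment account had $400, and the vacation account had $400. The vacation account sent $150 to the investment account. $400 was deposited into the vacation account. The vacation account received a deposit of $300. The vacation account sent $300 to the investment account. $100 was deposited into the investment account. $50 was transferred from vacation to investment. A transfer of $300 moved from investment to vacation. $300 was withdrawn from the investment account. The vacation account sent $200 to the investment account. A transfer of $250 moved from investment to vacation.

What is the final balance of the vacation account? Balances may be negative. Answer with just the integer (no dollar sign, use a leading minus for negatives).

Tracking account balances step by step:
Start: investment=400, vacation=400
Event 1 (transfer 150 vacation -> investment): vacation: 400 - 150 = 250, investment: 400 + 150 = 550. Balances: investment=550, vacation=250
Event 2 (deposit 400 to vacation): vacation: 250 + 400 = 650. Balances: investment=550, vacation=650
Event 3 (deposit 300 to vacation): vacation: 650 + 300 = 950. Balances: investment=550, vacation=950
Event 4 (transfer 300 vacation -> investment): vacation: 950 - 300 = 650, investment: 550 + 300 = 850. Balances: investment=850, vacation=650
Event 5 (deposit 100 to investment): investment: 850 + 100 = 950. Balances: investment=950, vacation=650
Event 6 (transfer 50 vacation -> investment): vacation: 650 - 50 = 600, investment: 950 + 50 = 1000. Balances: investment=1000, vacation=600
Event 7 (transfer 300 investment -> vacation): investment: 1000 - 300 = 700, vacation: 600 + 300 = 900. Balances: investment=700, vacation=900
Event 8 (withdraw 300 from investment): investment: 700 - 300 = 400. Balances: investment=400, vacation=900
Event 9 (transfer 200 vacation -> investment): vacation: 900 - 200 = 700, investment: 400 + 200 = 600. Balances: investment=600, vacation=700
Event 10 (transfer 250 investment -> vacation): investment: 600 - 250 = 350, vacation: 700 + 250 = 950. Balances: investment=350, vacation=950

Final balance of vacation: 950

Answer: 950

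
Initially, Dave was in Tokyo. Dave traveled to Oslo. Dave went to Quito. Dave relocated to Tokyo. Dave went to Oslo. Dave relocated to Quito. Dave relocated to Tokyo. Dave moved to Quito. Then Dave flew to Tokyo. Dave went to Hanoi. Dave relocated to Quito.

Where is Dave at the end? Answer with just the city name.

Tracking Dave's location:
Start: Dave is in Tokyo.
After move 1: Tokyo -> Oslo. Dave is in Oslo.
After move 2: Oslo -> Quito. Dave is in Quito.
After move 3: Quito -> Tokyo. Dave is in Tokyo.
After move 4: Tokyo -> Oslo. Dave is in Oslo.
After move 5: Oslo -> Quito. Dave is in Quito.
After move 6: Quito -> Tokyo. Dave is in Tokyo.
After move 7: Tokyo -> Quito. Dave is in Quito.
After move 8: Quito -> Tokyo. Dave is in Tokyo.
After move 9: Tokyo -> Hanoi. Dave is in Hanoi.
After move 10: Hanoi -> Quito. Dave is in Quito.

Answer: Quito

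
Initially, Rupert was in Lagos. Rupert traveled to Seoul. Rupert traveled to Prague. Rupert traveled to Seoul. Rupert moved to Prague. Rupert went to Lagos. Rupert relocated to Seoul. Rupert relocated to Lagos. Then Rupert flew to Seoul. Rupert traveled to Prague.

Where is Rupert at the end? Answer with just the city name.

Tracking Rupert's location:
Start: Rupert is in Lagos.
After move 1: Lagos -> Seoul. Rupert is in Seoul.
After move 2: Seoul -> Prague. Rupert is in Prague.
After move 3: Prague -> Seoul. Rupert is in Seoul.
After move 4: Seoul -> Prague. Rupert is in Prague.
After move 5: Prague -> Lagos. Rupert is in Lagos.
After move 6: Lagos -> Seoul. Rupert is in Seoul.
After move 7: Seoul -> Lagos. Rupert is in Lagos.
After move 8: Lagos -> Seoul. Rupert is in Seoul.
After move 9: Seoul -> Prague. Rupert is in Prague.

Answer: Prague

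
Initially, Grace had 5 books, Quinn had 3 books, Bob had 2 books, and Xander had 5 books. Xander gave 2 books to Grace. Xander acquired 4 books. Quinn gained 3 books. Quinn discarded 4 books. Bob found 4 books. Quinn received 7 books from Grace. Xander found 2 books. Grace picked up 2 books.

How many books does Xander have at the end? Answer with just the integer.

Answer: 9

Derivation:
Tracking counts step by step:
Start: Grace=5, Quinn=3, Bob=2, Xander=5
Event 1 (Xander -> Grace, 2): Xander: 5 -> 3, Grace: 5 -> 7. State: Grace=7, Quinn=3, Bob=2, Xander=3
Event 2 (Xander +4): Xander: 3 -> 7. State: Grace=7, Quinn=3, Bob=2, Xander=7
Event 3 (Quinn +3): Quinn: 3 -> 6. State: Grace=7, Quinn=6, Bob=2, Xander=7
Event 4 (Quinn -4): Quinn: 6 -> 2. State: Grace=7, Quinn=2, Bob=2, Xander=7
Event 5 (Bob +4): Bob: 2 -> 6. State: Grace=7, Quinn=2, Bob=6, Xander=7
Event 6 (Grace -> Quinn, 7): Grace: 7 -> 0, Quinn: 2 -> 9. State: Grace=0, Quinn=9, Bob=6, Xander=7
Event 7 (Xander +2): Xander: 7 -> 9. State: Grace=0, Quinn=9, Bob=6, Xander=9
Event 8 (Grace +2): Grace: 0 -> 2. State: Grace=2, Quinn=9, Bob=6, Xander=9

Xander's final count: 9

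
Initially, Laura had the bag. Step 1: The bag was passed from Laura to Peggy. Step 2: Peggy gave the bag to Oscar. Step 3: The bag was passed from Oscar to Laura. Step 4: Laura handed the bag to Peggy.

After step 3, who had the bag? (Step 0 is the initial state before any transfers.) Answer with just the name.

Answer: Laura

Derivation:
Tracking the bag holder through step 3:
After step 0 (start): Laura
After step 1: Peggy
After step 2: Oscar
After step 3: Laura

At step 3, the holder is Laura.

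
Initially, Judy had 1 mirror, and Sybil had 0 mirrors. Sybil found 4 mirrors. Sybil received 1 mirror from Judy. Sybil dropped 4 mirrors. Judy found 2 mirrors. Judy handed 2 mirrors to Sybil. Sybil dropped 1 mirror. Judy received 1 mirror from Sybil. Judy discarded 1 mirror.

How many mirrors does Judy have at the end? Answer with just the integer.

Tracking counts step by step:
Start: Judy=1, Sybil=0
Event 1 (Sybil +4): Sybil: 0 -> 4. State: Judy=1, Sybil=4
Event 2 (Judy -> Sybil, 1): Judy: 1 -> 0, Sybil: 4 -> 5. State: Judy=0, Sybil=5
Event 3 (Sybil -4): Sybil: 5 -> 1. State: Judy=0, Sybil=1
Event 4 (Judy +2): Judy: 0 -> 2. State: Judy=2, Sybil=1
Event 5 (Judy -> Sybil, 2): Judy: 2 -> 0, Sybil: 1 -> 3. State: Judy=0, Sybil=3
Event 6 (Sybil -1): Sybil: 3 -> 2. State: Judy=0, Sybil=2
Event 7 (Sybil -> Judy, 1): Sybil: 2 -> 1, Judy: 0 -> 1. State: Judy=1, Sybil=1
Event 8 (Judy -1): Judy: 1 -> 0. State: Judy=0, Sybil=1

Judy's final count: 0

Answer: 0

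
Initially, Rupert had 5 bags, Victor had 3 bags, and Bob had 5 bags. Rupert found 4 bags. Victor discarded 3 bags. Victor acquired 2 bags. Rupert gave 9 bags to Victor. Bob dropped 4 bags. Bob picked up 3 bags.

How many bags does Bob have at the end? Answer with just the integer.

Tracking counts step by step:
Start: Rupert=5, Victor=3, Bob=5
Event 1 (Rupert +4): Rupert: 5 -> 9. State: Rupert=9, Victor=3, Bob=5
Event 2 (Victor -3): Victor: 3 -> 0. State: Rupert=9, Victor=0, Bob=5
Event 3 (Victor +2): Victor: 0 -> 2. State: Rupert=9, Victor=2, Bob=5
Event 4 (Rupert -> Victor, 9): Rupert: 9 -> 0, Victor: 2 -> 11. State: Rupert=0, Victor=11, Bob=5
Event 5 (Bob -4): Bob: 5 -> 1. State: Rupert=0, Victor=11, Bob=1
Event 6 (Bob +3): Bob: 1 -> 4. State: Rupert=0, Victor=11, Bob=4

Bob's final count: 4

Answer: 4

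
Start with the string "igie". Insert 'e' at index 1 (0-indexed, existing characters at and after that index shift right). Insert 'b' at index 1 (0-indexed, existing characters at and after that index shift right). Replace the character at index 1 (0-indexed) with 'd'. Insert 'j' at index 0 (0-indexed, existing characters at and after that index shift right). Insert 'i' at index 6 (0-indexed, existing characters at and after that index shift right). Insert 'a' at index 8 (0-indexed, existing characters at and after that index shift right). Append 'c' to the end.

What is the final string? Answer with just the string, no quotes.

Answer: jidegiieac

Derivation:
Applying each edit step by step:
Start: "igie"
Op 1 (insert 'e' at idx 1): "igie" -> "iegie"
Op 2 (insert 'b' at idx 1): "iegie" -> "ibegie"
Op 3 (replace idx 1: 'b' -> 'd'): "ibegie" -> "idegie"
Op 4 (insert 'j' at idx 0): "idegie" -> "jidegie"
Op 5 (insert 'i' at idx 6): "jidegie" -> "jidegiie"
Op 6 (insert 'a' at idx 8): "jidegiie" -> "jidegiiea"
Op 7 (append 'c'): "jidegiiea" -> "jidegiieac"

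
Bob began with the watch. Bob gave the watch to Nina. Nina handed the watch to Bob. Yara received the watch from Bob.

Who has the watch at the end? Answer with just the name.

Tracking the watch through each event:
Start: Bob has the watch.
After event 1: Nina has the watch.
After event 2: Bob has the watch.
After event 3: Yara has the watch.

Answer: Yara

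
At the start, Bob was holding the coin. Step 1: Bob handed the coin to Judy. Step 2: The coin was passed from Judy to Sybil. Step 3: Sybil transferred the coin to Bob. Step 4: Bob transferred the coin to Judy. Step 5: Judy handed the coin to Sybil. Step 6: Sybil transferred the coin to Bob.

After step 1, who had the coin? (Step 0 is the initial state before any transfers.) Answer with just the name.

Answer: Judy

Derivation:
Tracking the coin holder through step 1:
After step 0 (start): Bob
After step 1: Judy

At step 1, the holder is Judy.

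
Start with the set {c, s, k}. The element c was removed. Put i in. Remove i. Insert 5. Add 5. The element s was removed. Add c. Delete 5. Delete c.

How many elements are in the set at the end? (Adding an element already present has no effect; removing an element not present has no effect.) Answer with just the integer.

Answer: 1

Derivation:
Tracking the set through each operation:
Start: {c, k, s}
Event 1 (remove c): removed. Set: {k, s}
Event 2 (add i): added. Set: {i, k, s}
Event 3 (remove i): removed. Set: {k, s}
Event 4 (add 5): added. Set: {5, k, s}
Event 5 (add 5): already present, no change. Set: {5, k, s}
Event 6 (remove s): removed. Set: {5, k}
Event 7 (add c): added. Set: {5, c, k}
Event 8 (remove 5): removed. Set: {c, k}
Event 9 (remove c): removed. Set: {k}

Final set: {k} (size 1)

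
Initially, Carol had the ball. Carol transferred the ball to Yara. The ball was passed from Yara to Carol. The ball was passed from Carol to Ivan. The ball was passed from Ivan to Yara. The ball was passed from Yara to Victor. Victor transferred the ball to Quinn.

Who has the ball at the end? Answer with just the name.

Answer: Quinn

Derivation:
Tracking the ball through each event:
Start: Carol has the ball.
After event 1: Yara has the ball.
After event 2: Carol has the ball.
After event 3: Ivan has the ball.
After event 4: Yara has the ball.
After event 5: Victor has the ball.
After event 6: Quinn has the ball.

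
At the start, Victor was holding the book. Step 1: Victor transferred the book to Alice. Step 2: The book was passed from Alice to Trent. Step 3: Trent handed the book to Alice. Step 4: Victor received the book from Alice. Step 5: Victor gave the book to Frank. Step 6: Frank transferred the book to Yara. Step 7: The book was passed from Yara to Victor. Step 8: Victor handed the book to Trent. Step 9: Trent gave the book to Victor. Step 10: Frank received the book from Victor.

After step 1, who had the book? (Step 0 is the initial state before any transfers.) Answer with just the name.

Tracking the book holder through step 1:
After step 0 (start): Victor
After step 1: Alice

At step 1, the holder is Alice.

Answer: Alice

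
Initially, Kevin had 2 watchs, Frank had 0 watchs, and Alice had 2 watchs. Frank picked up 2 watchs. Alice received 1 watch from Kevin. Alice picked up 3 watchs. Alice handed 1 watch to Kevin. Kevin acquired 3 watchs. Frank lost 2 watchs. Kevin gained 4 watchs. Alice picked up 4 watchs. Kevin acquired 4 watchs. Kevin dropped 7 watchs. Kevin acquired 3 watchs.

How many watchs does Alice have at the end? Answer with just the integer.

Answer: 9

Derivation:
Tracking counts step by step:
Start: Kevin=2, Frank=0, Alice=2
Event 1 (Frank +2): Frank: 0 -> 2. State: Kevin=2, Frank=2, Alice=2
Event 2 (Kevin -> Alice, 1): Kevin: 2 -> 1, Alice: 2 -> 3. State: Kevin=1, Frank=2, Alice=3
Event 3 (Alice +3): Alice: 3 -> 6. State: Kevin=1, Frank=2, Alice=6
Event 4 (Alice -> Kevin, 1): Alice: 6 -> 5, Kevin: 1 -> 2. State: Kevin=2, Frank=2, Alice=5
Event 5 (Kevin +3): Kevin: 2 -> 5. State: Kevin=5, Frank=2, Alice=5
Event 6 (Frank -2): Frank: 2 -> 0. State: Kevin=5, Frank=0, Alice=5
Event 7 (Kevin +4): Kevin: 5 -> 9. State: Kevin=9, Frank=0, Alice=5
Event 8 (Alice +4): Alice: 5 -> 9. State: Kevin=9, Frank=0, Alice=9
Event 9 (Kevin +4): Kevin: 9 -> 13. State: Kevin=13, Frank=0, Alice=9
Event 10 (Kevin -7): Kevin: 13 -> 6. State: Kevin=6, Frank=0, Alice=9
Event 11 (Kevin +3): Kevin: 6 -> 9. State: Kevin=9, Frank=0, Alice=9

Alice's final count: 9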